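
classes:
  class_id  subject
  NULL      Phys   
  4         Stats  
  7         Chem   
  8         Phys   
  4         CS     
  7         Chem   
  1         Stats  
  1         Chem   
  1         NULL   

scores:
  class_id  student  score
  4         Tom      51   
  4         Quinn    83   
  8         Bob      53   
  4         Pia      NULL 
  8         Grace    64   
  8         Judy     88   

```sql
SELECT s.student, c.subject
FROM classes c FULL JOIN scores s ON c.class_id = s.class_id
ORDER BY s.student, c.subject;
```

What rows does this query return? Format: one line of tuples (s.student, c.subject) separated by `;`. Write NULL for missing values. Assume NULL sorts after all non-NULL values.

FULL OUTER JOIN keeps every row from both sides; unmatched rows get NULL for the other side's columns.
Matching on c.class_id = s.class_id. A NULL in a compared column never satisfies the condition.
- c[0] class_id=NULL → no match; kept with NULLs on the s side.
- c[1] class_id=4 → 3 match(es) in s → 3 row(s).
- c[2] class_id=7 → no match; kept with NULLs on the s side.
- c[3] class_id=8 → 3 match(es) in s → 3 row(s).
- c[4] class_id=4 → 3 match(es) in s → 3 row(s).
- c[5] class_id=7 → no match; kept with NULLs on the s side.
- c[6] class_id=1 → no match; kept with NULLs on the s side.
- c[7] class_id=1 → no match; kept with NULLs on the s side.
- c[8] class_id=1 → no match; kept with NULLs on the s side.

(Bob, Phys); (Grace, Phys); (Judy, Phys); (Pia, CS); (Pia, Stats); (Quinn, CS); (Quinn, Stats); (Tom, CS); (Tom, Stats); (NULL, Chem); (NULL, Chem); (NULL, Chem); (NULL, Phys); (NULL, Stats); (NULL, NULL)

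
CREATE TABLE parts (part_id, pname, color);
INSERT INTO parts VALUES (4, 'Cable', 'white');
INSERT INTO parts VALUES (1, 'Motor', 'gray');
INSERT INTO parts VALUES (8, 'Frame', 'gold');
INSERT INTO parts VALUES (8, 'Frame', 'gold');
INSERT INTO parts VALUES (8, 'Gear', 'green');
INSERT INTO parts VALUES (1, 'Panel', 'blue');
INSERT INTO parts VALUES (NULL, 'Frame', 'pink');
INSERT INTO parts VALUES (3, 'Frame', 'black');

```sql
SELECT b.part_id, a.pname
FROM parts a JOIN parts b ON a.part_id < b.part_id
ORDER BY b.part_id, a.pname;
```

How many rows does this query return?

INNER JOIN keeps only pairs where the ON condition holds.
Matching on a.part_id < b.part_id. A NULL in a compared column never satisfies the condition.
- a (part_id=4) pairs with 3 row(s) of b.
- a (part_id=1) pairs with 5 row(s) of b.
- a (part_id=8) has no partner → excluded.
- a (part_id=8) has no partner → excluded.
- a (part_id=8) has no partner → excluded.
- a (part_id=1) pairs with 5 row(s) of b.
- a (part_id=NULL) has no partner → excluded.
- a (part_id=3) pairs with 4 row(s) of b.
Total: 17 rows.

17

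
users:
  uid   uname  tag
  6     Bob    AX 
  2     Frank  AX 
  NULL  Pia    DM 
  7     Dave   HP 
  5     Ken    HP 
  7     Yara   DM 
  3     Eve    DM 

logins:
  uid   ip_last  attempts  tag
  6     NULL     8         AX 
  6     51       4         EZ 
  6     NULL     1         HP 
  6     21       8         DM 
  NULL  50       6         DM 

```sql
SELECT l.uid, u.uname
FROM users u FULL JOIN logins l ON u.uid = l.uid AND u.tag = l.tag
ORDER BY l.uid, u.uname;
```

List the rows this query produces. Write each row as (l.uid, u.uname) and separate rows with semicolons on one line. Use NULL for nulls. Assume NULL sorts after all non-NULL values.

FULL OUTER JOIN keeps every row from both sides; unmatched rows get NULL for the other side's columns.
Matching on u.uid = l.uid AND u.tag = l.tag. A NULL in a compared column never satisfies the condition.
- u row (uid=6, tag=AX): matches 1 l row(s) → 1 output row(s).
- u row (uid=2, tag=AX): no match → kept, l columns NULL.
- u row (uid=NULL, tag=DM): no match → kept, l columns NULL.
- u row (uid=7, tag=HP): no match → kept, l columns NULL.
- u row (uid=5, tag=HP): no match → kept, l columns NULL.
- u row (uid=7, tag=DM): no match → kept, l columns NULL.
- u row (uid=3, tag=DM): no match → kept, l columns NULL.
- plus 4 unmatched l row(s), each kept with NULL u columns.

(6, Bob); (6, NULL); (6, NULL); (6, NULL); (NULL, Dave); (NULL, Eve); (NULL, Frank); (NULL, Ken); (NULL, Pia); (NULL, Yara); (NULL, NULL)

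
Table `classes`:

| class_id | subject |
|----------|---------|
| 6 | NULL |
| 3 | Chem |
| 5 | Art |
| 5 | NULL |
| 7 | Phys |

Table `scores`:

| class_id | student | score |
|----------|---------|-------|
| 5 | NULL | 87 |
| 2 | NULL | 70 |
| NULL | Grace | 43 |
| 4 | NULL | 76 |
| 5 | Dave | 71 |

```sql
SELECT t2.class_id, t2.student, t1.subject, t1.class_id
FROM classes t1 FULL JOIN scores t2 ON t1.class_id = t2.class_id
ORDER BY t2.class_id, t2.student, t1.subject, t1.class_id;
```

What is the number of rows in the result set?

10

FULL OUTER JOIN keeps every row from both sides; unmatched rows get NULL for the other side's columns.
Matching on t1.class_id = t2.class_id. A NULL in a compared column never satisfies the condition.
Matched pairs: 4; unmatched t1 rows kept: 3; unmatched t2 rows kept: 3.
Total: 4 matched + 6 padded = 10 rows.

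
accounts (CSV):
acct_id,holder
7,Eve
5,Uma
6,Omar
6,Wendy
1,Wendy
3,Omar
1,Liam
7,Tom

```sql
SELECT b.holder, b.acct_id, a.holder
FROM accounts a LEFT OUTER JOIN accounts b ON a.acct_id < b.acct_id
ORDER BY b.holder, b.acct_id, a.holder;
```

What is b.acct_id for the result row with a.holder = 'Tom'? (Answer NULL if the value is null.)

NULL

LEFT JOIN keeps every row from `accounts a`; unmatched rows get NULL for `accounts b`'s columns.
Matching on a.acct_id < b.acct_id.
Matched pairs: 25; unmatched a rows kept: 2.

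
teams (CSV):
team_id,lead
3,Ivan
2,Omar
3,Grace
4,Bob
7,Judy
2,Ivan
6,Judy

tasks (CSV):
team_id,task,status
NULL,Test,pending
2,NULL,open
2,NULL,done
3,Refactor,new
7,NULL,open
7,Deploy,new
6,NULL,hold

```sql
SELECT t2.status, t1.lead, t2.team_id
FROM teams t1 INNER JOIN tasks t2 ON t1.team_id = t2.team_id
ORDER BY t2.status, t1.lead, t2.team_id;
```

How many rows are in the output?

INNER JOIN keeps only pairs where the ON condition holds.
Matching on t1.team_id = t2.team_id. A NULL in a compared column never satisfies the condition.
- t1 row (team_id=3): matches 1 t2 row(s) → 1 output row(s).
- t1 row (team_id=2): matches 2 t2 row(s) → 2 output row(s).
- t1 row (team_id=3): matches 1 t2 row(s) → 1 output row(s).
- t1 row (team_id=4): no match → dropped.
- t1 row (team_id=7): matches 2 t2 row(s) → 2 output row(s).
- t1 row (team_id=2): matches 2 t2 row(s) → 2 output row(s).
- t1 row (team_id=6): matches 1 t2 row(s) → 1 output row(s).
Total: 9 rows.

9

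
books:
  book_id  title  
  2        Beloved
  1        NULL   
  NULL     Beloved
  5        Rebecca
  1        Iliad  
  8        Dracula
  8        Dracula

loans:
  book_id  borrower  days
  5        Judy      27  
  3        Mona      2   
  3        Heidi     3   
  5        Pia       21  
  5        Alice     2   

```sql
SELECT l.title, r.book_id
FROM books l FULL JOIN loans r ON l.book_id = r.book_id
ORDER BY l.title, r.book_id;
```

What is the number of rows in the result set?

11

FULL OUTER JOIN keeps every row from both sides; unmatched rows get NULL for the other side's columns.
Matching on l.book_id = r.book_id. A NULL in a compared column never satisfies the condition.
- book_id=2: no r row matches, row kept with r columns NULL.
- book_id=1: no r row matches, row kept with r columns NULL.
- book_id=NULL: no r row matches, row kept with r columns NULL.
- book_id=5: 3 matching r row(s), so 3 row(s) emitted.
- book_id=1: no r row matches, row kept with r columns NULL.
- book_id=8: no r row matches, row kept with r columns NULL.
- book_id=8: no r row matches, row kept with r columns NULL.
- 2 row(s) from r found no l partner → padded with NULL.
Total: 3 matched + 8 padded = 11 rows.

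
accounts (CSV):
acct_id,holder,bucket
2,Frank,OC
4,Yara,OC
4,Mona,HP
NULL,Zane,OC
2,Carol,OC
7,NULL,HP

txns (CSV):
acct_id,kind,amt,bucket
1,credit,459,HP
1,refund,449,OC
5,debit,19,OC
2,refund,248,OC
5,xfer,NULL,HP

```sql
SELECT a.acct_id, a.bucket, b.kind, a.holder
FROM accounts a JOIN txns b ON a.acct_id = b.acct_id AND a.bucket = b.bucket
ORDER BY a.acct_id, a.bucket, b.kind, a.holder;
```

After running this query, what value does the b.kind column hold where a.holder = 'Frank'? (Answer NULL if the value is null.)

refund

INNER JOIN keeps only pairs where the ON condition holds.
Matching on a.acct_id = b.acct_id AND a.bucket = b.bucket. A NULL in a compared column never satisfies the condition.
- a row (acct_id=2, bucket=OC): matches 1 b row(s) → 1 output row(s).
- a row (acct_id=4, bucket=OC): no match → dropped.
- a row (acct_id=4, bucket=HP): no match → dropped.
- a row (acct_id=NULL, bucket=OC): no match → dropped.
- a row (acct_id=2, bucket=OC): matches 1 b row(s) → 1 output row(s).
- a row (acct_id=7, bucket=HP): no match → dropped.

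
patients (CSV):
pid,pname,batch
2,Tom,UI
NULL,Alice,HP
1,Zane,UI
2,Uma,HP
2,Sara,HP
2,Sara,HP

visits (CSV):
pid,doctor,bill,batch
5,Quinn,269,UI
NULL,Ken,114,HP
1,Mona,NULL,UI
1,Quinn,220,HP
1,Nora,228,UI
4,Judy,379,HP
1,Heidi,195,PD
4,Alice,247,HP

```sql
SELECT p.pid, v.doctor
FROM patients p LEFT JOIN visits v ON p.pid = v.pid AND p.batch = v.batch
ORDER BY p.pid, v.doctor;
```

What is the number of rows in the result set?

LEFT JOIN keeps every row from `patients`; unmatched rows get NULL for `visits`'s columns.
Matching on p.pid = v.pid AND p.batch = v.batch. A NULL in a compared column never satisfies the condition.
- p[0] pid=2, batch=UI → no match; kept with NULLs on the v side.
- p[1] pid=NULL, batch=HP → no match; kept with NULLs on the v side.
- p[2] pid=1, batch=UI → 2 match(es) in v → 2 row(s).
- p[3] pid=2, batch=HP → no match; kept with NULLs on the v side.
- p[4] pid=2, batch=HP → no match; kept with NULLs on the v side.
- p[5] pid=2, batch=HP → no match; kept with NULLs on the v side.
Total: 2 matched + 5 padded = 7 rows.

7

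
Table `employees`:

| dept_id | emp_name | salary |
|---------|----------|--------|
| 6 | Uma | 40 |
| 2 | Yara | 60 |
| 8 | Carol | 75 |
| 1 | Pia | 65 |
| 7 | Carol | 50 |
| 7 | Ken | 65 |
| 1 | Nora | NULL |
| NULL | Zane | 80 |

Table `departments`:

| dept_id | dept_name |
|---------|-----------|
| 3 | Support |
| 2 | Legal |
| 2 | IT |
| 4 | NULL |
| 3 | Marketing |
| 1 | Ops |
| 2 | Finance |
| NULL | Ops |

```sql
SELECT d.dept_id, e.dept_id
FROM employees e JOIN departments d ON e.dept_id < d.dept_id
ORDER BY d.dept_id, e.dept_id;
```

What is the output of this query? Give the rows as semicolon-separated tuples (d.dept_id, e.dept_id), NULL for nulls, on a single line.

(2, 1); (2, 1); (2, 1); (2, 1); (2, 1); (2, 1); (3, 1); (3, 1); (3, 1); (3, 1); (3, 2); (3, 2); (4, 1); (4, 1); (4, 2)

INNER JOIN keeps only pairs where the ON condition holds.
Matching on e.dept_id < d.dept_id. A NULL in a compared column never satisfies the condition.
- e (dept_id=6) has no partner → excluded.
- e (dept_id=2) pairs with 3 row(s) of d.
- e (dept_id=8) has no partner → excluded.
- e (dept_id=1) pairs with 6 row(s) of d.
- e (dept_id=7) has no partner → excluded.
- e (dept_id=7) has no partner → excluded.
- e (dept_id=1) pairs with 6 row(s) of d.
- e (dept_id=NULL) has no partner → excluded.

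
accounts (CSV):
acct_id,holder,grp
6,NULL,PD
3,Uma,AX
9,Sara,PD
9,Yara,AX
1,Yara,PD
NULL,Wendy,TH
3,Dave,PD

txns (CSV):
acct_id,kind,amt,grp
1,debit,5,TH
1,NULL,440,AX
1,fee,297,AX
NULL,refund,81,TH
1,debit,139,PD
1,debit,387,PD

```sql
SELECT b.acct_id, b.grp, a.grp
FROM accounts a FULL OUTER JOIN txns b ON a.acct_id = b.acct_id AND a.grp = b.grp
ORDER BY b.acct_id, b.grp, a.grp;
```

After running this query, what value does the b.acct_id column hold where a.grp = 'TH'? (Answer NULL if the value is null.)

NULL

FULL OUTER JOIN keeps every row from both sides; unmatched rows get NULL for the other side's columns.
Matching on a.acct_id = b.acct_id AND a.grp = b.grp. A NULL in a compared column never satisfies the condition.
Matched pairs: 2; unmatched a rows kept: 6; unmatched b rows kept: 4.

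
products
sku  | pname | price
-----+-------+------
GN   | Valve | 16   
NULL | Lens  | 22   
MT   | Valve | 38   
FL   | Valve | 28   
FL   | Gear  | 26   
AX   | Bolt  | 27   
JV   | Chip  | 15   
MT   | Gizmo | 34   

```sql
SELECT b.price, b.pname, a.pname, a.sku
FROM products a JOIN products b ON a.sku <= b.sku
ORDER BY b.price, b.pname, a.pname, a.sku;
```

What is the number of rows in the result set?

30

INNER JOIN keeps only pairs where the ON condition holds.
Matching on a.sku <= b.sku. A NULL in a compared column never satisfies the condition.
- a row (sku=GN): matches 4 b row(s) → 4 output row(s).
- a row (sku=NULL): no match → dropped.
- a row (sku=MT): matches 2 b row(s) → 2 output row(s).
- a row (sku=FL): matches 6 b row(s) → 6 output row(s).
- a row (sku=FL): matches 6 b row(s) → 6 output row(s).
- a row (sku=AX): matches 7 b row(s) → 7 output row(s).
- a row (sku=JV): matches 3 b row(s) → 3 output row(s).
- a row (sku=MT): matches 2 b row(s) → 2 output row(s).
Total: 30 rows.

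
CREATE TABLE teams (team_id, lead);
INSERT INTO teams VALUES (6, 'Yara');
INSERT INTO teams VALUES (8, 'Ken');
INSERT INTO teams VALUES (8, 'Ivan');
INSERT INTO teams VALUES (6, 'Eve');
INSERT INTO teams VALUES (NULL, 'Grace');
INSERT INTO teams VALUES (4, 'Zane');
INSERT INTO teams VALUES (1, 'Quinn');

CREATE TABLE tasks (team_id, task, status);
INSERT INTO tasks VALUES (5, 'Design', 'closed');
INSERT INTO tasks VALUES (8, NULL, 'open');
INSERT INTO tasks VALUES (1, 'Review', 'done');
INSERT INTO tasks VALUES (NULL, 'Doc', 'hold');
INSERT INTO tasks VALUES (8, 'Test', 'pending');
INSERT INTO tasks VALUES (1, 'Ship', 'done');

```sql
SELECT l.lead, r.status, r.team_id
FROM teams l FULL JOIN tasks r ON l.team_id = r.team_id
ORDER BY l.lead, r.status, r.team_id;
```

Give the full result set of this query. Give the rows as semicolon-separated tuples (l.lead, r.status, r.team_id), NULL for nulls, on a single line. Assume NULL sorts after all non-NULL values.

FULL OUTER JOIN keeps every row from both sides; unmatched rows get NULL for the other side's columns.
Matching on l.team_id = r.team_id. A NULL in a compared column never satisfies the condition.
- team_id=6: no r row matches, row kept with r columns NULL.
- team_id=8: 2 matching r row(s), so 2 row(s) emitted.
- team_id=8: 2 matching r row(s), so 2 row(s) emitted.
- team_id=6: no r row matches, row kept with r columns NULL.
- team_id=NULL: no r row matches, row kept with r columns NULL.
- team_id=4: no r row matches, row kept with r columns NULL.
- team_id=1: 2 matching r row(s), so 2 row(s) emitted.
- 2 r row(s) had no l match → kept, l columns NULL.

(Eve, NULL, NULL); (Grace, NULL, NULL); (Ivan, open, 8); (Ivan, pending, 8); (Ken, open, 8); (Ken, pending, 8); (Quinn, done, 1); (Quinn, done, 1); (Yara, NULL, NULL); (Zane, NULL, NULL); (NULL, closed, 5); (NULL, hold, NULL)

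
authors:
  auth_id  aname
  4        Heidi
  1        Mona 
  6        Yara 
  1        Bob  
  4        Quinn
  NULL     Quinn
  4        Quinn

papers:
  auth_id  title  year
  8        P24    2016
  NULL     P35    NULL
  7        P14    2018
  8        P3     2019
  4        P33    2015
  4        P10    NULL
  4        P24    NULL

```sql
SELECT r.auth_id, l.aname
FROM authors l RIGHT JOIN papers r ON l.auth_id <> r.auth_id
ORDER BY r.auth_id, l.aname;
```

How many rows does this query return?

28

RIGHT JOIN keeps every row from `papers`; unmatched rows get NULL for `authors`'s columns.
Matching on l.auth_id <> r.auth_id. A NULL in a compared column never satisfies the condition.
- l[0] auth_id=4 → 3 match(es) in r → 3 row(s).
- l[1] auth_id=1 → 6 match(es) in r → 6 row(s).
- l[2] auth_id=6 → 6 match(es) in r → 6 row(s).
- l[3] auth_id=1 → 6 match(es) in r → 6 row(s).
- l[4] auth_id=4 → 3 match(es) in r → 3 row(s).
- l[5] auth_id=NULL → no match.
- l[6] auth_id=4 → 3 match(es) in r → 3 row(s).
- 1 row(s) from r found no l partner → padded with NULL.
Total: 27 matched + 1 padded = 28 rows.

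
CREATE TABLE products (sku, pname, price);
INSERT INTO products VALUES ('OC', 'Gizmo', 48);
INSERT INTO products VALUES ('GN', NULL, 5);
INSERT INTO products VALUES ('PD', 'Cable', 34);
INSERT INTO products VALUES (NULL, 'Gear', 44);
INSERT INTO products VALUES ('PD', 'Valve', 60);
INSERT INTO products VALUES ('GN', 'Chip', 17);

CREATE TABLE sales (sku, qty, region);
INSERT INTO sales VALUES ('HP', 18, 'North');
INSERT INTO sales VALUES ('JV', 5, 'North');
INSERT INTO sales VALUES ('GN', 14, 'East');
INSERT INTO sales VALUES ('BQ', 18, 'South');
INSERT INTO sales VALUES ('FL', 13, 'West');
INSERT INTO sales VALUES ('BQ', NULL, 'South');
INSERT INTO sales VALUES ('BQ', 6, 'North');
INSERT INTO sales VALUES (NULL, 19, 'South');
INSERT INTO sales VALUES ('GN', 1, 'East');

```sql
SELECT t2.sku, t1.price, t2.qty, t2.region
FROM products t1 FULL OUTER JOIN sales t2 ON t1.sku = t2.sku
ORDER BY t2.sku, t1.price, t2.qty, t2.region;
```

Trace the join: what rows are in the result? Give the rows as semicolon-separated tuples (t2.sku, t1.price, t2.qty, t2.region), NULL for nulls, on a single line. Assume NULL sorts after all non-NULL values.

FULL OUTER JOIN keeps every row from both sides; unmatched rows get NULL for the other side's columns.
Matching on t1.sku = t2.sku. A NULL in a compared column never satisfies the condition.
- t1[0] sku=OC → no match; kept with NULLs on the t2 side.
- t1[1] sku=GN → 2 match(es) in t2 → 2 row(s).
- t1[2] sku=PD → no match; kept with NULLs on the t2 side.
- t1[3] sku=NULL → no match; kept with NULLs on the t2 side.
- t1[4] sku=PD → no match; kept with NULLs on the t2 side.
- t1[5] sku=GN → 2 match(es) in t2 → 2 row(s).
- 7 t2 row(s) had no t1 match → kept, t1 columns NULL.

(BQ, NULL, 6, North); (BQ, NULL, 18, South); (BQ, NULL, NULL, South); (FL, NULL, 13, West); (GN, 5, 1, East); (GN, 5, 14, East); (GN, 17, 1, East); (GN, 17, 14, East); (HP, NULL, 18, North); (JV, NULL, 5, North); (NULL, 34, NULL, NULL); (NULL, 44, NULL, NULL); (NULL, 48, NULL, NULL); (NULL, 60, NULL, NULL); (NULL, NULL, 19, South)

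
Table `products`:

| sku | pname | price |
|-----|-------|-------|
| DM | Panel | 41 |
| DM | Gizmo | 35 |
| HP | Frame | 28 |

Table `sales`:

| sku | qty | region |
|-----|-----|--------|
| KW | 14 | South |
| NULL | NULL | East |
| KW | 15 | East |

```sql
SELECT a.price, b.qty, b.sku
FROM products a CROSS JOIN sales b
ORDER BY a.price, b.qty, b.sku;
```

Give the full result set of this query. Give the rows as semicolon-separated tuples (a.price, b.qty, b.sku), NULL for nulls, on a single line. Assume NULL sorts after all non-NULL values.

CROSS JOIN pairs every row of `products` with every row of `sales`: 3 × 3 = 9 rows.
After projecting and ordering:
a.price | b.qty | b.sku
28 | 14 | KW
28 | 15 | KW
28 | NULL | NULL
35 | 14 | KW
35 | 15 | KW
35 | NULL | NULL
41 | 14 | KW
41 | 15 | KW
41 | NULL | NULL

(28, 14, KW); (28, 15, KW); (28, NULL, NULL); (35, 14, KW); (35, 15, KW); (35, NULL, NULL); (41, 14, KW); (41, 15, KW); (41, NULL, NULL)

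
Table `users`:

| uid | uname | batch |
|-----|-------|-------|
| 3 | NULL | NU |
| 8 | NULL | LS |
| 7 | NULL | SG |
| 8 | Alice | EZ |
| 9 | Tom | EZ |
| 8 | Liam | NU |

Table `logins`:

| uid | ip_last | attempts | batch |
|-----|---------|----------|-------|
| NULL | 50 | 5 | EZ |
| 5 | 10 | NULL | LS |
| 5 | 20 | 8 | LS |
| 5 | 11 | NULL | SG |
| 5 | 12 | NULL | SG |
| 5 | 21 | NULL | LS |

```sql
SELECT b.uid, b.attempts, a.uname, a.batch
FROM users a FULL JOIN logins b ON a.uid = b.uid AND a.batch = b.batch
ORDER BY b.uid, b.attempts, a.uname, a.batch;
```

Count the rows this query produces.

12

FULL OUTER JOIN keeps every row from both sides; unmatched rows get NULL for the other side's columns.
Matching on a.uid = b.uid AND a.batch = b.batch. A NULL in a compared column never satisfies the condition.
- a[0] uid=3, batch=NU → no match; kept with NULLs on the b side.
- a[1] uid=8, batch=LS → no match; kept with NULLs on the b side.
- a[2] uid=7, batch=SG → no match; kept with NULLs on the b side.
- a[3] uid=8, batch=EZ → no match; kept with NULLs on the b side.
- a[4] uid=9, batch=EZ → no match; kept with NULLs on the b side.
- a[5] uid=8, batch=NU → no match; kept with NULLs on the b side.
- 6 row(s) from b found no a partner → padded with NULL.
Total: 0 matched + 12 padded = 12 rows.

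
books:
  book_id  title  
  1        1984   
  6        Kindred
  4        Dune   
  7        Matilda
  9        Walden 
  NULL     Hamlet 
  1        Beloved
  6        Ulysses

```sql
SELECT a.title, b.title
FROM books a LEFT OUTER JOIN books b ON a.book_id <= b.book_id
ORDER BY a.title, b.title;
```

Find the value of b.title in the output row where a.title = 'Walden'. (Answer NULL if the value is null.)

Walden

LEFT JOIN keeps every row from `books a`; unmatched rows get NULL for `books b`'s columns.
Matching on a.book_id <= b.book_id. A NULL in a compared column never satisfies the condition.
- book_id=1: 7 matching b row(s), so 7 row(s) emitted.
- book_id=6: 4 matching b row(s), so 4 row(s) emitted.
- book_id=4: 5 matching b row(s), so 5 row(s) emitted.
- book_id=7: 2 matching b row(s), so 2 row(s) emitted.
- book_id=9: 1 matching b row(s), so 1 row(s) emitted.
- book_id=NULL: no b row matches, row kept with b columns NULL.
- book_id=1: 7 matching b row(s), so 7 row(s) emitted.
- book_id=6: 4 matching b row(s), so 4 row(s) emitted.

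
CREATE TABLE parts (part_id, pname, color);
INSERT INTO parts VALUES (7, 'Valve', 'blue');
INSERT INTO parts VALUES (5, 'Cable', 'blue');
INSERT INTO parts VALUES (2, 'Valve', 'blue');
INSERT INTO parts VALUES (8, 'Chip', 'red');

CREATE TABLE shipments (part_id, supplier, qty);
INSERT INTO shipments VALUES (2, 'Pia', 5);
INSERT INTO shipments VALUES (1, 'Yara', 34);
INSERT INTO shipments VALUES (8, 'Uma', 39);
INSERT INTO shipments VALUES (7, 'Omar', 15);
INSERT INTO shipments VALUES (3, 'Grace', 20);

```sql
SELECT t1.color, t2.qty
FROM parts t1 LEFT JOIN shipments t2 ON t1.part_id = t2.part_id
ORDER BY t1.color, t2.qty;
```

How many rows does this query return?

4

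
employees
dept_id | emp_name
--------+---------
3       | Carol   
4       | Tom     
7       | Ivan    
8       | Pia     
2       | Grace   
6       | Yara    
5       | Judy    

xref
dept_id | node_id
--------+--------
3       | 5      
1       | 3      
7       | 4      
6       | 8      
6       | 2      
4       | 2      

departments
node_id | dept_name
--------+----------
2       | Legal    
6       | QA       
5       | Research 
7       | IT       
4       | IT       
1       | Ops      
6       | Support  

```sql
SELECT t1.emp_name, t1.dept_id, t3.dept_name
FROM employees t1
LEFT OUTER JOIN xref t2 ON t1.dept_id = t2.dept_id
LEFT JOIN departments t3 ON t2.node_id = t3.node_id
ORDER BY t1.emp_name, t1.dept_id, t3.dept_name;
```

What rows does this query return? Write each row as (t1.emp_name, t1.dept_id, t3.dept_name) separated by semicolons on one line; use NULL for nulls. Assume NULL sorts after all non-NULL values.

Evaluate left to right. First `employees t1 LEFT JOIN xref t2` on dept_id: 8 row(s).
Then LEFT JOIN `departments t3` on node_id: each of those 8 rows is kept; rows whose t2.node_id has no match in t3 get NULL for t3's columns.

(Carol, 3, Research); (Grace, 2, NULL); (Ivan, 7, IT); (Judy, 5, NULL); (Pia, 8, NULL); (Tom, 4, Legal); (Yara, 6, Legal); (Yara, 6, NULL)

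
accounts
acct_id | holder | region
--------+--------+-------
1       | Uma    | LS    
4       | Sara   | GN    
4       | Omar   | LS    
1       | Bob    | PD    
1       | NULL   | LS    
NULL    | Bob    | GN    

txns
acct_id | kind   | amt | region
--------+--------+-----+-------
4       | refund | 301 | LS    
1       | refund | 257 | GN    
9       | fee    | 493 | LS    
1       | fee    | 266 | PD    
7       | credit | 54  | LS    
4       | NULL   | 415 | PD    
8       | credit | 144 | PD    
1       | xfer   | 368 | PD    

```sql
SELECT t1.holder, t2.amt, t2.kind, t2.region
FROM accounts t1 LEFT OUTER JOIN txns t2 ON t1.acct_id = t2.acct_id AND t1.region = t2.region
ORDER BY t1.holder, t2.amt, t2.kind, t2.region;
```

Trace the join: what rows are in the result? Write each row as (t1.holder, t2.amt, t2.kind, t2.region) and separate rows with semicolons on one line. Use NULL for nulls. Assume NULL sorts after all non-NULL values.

LEFT JOIN keeps every row from `accounts`; unmatched rows get NULL for `txns`'s columns.
Matching on t1.acct_id = t2.acct_id AND t1.region = t2.region. A NULL in a compared column never satisfies the condition.
Matched pairs: 3; unmatched t1 rows kept: 4.

(Bob, 266, fee, PD); (Bob, 368, xfer, PD); (Bob, NULL, NULL, NULL); (Omar, 301, refund, LS); (Sara, NULL, NULL, NULL); (Uma, NULL, NULL, NULL); (NULL, NULL, NULL, NULL)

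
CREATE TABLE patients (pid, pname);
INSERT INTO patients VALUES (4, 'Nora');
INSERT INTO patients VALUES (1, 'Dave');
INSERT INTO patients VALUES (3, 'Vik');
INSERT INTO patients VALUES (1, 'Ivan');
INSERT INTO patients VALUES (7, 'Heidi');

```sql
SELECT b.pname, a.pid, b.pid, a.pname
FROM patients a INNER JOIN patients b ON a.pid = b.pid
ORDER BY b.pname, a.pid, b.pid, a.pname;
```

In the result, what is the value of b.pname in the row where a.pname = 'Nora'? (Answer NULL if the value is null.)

Nora

INNER JOIN keeps only pairs where the ON condition holds.
Matching on a.pid = b.pid.
- a row (pid=4): matches 1 b row(s) → 1 output row(s).
- a row (pid=1): matches 2 b row(s) → 2 output row(s).
- a row (pid=3): matches 1 b row(s) → 1 output row(s).
- a row (pid=1): matches 2 b row(s) → 2 output row(s).
- a row (pid=7): matches 1 b row(s) → 1 output row(s).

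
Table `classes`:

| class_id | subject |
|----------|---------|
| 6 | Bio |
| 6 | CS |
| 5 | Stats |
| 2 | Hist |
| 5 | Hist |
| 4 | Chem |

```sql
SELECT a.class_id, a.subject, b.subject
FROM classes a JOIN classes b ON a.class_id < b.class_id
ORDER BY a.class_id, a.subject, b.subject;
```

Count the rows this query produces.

13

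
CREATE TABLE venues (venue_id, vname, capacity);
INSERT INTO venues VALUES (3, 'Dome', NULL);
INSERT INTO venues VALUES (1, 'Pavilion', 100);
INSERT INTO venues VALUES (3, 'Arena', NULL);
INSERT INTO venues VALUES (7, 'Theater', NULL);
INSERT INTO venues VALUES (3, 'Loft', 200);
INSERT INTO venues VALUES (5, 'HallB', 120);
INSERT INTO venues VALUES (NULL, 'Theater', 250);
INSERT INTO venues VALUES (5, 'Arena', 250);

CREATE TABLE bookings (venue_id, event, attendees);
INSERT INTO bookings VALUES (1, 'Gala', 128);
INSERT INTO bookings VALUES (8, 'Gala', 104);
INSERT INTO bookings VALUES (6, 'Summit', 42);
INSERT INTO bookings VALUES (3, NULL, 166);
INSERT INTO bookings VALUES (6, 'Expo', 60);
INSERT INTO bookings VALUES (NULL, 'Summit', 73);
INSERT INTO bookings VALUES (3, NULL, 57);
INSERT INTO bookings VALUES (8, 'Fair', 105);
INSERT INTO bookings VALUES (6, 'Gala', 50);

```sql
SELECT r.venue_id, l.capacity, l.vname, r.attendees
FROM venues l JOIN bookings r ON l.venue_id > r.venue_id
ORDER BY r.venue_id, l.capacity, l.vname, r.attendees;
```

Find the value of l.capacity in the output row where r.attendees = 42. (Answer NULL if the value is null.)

NULL

INNER JOIN keeps only pairs where the ON condition holds.
Matching on l.venue_id > r.venue_id. A NULL in a compared column never satisfies the condition.
Matched pairs: 15.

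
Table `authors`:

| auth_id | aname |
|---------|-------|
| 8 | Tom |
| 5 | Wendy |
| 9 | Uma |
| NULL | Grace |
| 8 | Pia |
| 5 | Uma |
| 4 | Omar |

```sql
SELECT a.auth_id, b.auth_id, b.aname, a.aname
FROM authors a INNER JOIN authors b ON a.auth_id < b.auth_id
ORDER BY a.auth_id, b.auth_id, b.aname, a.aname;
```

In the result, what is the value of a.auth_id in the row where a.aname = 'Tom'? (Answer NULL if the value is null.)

8

INNER JOIN keeps only pairs where the ON condition holds.
Matching on a.auth_id < b.auth_id. A NULL in a compared column never satisfies the condition.
- a (auth_id=8) pairs with 1 row(s) of b.
- a (auth_id=5) pairs with 3 row(s) of b.
- a (auth_id=9) has no partner → excluded.
- a (auth_id=NULL) has no partner → excluded.
- a (auth_id=8) pairs with 1 row(s) of b.
- a (auth_id=5) pairs with 3 row(s) of b.
- a (auth_id=4) pairs with 5 row(s) of b.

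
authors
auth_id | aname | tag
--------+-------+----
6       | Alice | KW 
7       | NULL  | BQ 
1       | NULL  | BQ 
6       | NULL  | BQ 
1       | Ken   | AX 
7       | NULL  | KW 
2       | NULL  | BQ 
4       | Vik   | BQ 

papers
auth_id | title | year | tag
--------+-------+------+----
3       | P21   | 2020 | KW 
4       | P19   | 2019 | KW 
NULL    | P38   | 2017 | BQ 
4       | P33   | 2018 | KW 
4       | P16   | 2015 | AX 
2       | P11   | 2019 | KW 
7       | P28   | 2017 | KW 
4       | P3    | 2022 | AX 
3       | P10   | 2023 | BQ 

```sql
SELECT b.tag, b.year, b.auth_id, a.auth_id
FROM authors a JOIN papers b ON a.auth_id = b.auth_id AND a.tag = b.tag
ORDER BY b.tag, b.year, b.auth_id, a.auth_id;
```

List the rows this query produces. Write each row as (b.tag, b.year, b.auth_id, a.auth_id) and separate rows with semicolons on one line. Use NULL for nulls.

INNER JOIN keeps only pairs where the ON condition holds.
Matching on a.auth_id = b.auth_id AND a.tag = b.tag. A NULL in a compared column never satisfies the condition.
- a[0] auth_id=6, tag=KW → no match; dropped.
- a[1] auth_id=7, tag=BQ → no match; dropped.
- a[2] auth_id=1, tag=BQ → no match; dropped.
- a[3] auth_id=6, tag=BQ → no match; dropped.
- a[4] auth_id=1, tag=AX → no match; dropped.
- a[5] auth_id=7, tag=KW → 1 match(es) in b → 1 row(s).
- a[6] auth_id=2, tag=BQ → no match; dropped.
- a[7] auth_id=4, tag=BQ → no match; dropped.
After projecting and ordering:
b.tag | b.year | b.auth_id | a.auth_id
KW | 2017 | 7 | 7

(KW, 2017, 7, 7)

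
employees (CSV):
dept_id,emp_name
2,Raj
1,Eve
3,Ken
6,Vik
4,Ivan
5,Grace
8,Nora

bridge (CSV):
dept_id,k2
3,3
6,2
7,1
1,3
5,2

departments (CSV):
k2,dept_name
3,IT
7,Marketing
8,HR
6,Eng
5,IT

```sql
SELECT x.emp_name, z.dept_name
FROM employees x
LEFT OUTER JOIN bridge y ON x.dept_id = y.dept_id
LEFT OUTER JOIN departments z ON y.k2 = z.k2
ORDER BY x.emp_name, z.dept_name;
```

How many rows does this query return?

7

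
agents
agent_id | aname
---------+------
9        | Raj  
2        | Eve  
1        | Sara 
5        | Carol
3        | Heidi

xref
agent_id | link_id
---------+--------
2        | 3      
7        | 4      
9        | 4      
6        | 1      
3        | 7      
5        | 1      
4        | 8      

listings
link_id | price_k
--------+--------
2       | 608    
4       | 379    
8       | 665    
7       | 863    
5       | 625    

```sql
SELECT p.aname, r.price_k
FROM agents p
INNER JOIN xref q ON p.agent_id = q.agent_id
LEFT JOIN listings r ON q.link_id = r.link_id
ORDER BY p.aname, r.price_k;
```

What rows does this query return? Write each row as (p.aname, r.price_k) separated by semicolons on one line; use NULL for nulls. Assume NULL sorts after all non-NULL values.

Joins associate left-to-right: agents INNER JOIN xref on agent_id gives 4 intermediate row(s).
Then LEFT JOIN `listings r` on link_id: each of those 4 rows is kept; rows whose q.link_id has no match in r get NULL for r's columns.

(Carol, NULL); (Eve, NULL); (Heidi, 863); (Raj, 379)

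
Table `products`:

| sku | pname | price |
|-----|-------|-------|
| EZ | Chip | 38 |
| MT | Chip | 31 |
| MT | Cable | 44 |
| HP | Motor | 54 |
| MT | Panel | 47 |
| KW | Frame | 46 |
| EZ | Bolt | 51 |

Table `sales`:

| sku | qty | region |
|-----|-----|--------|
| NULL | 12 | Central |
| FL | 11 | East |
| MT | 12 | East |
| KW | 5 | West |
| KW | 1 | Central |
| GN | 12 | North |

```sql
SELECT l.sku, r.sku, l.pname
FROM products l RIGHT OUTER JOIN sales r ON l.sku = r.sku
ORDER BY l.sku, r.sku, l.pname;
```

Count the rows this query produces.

RIGHT JOIN keeps every row from `sales`; unmatched rows get NULL for `products`'s columns.
Matching on l.sku = r.sku. A NULL in a compared column never satisfies the condition.
- l (sku=EZ) has no partner in r.
- l (sku=MT) pairs with 1 row(s) of r.
- l (sku=MT) pairs with 1 row(s) of r.
- l (sku=HP) has no partner in r.
- l (sku=MT) pairs with 1 row(s) of r.
- l (sku=KW) pairs with 2 row(s) of r.
- l (sku=EZ) has no partner in r.
- plus 3 unmatched r row(s), each kept with NULL l columns.
Total: 5 matched + 3 padded = 8 rows.

8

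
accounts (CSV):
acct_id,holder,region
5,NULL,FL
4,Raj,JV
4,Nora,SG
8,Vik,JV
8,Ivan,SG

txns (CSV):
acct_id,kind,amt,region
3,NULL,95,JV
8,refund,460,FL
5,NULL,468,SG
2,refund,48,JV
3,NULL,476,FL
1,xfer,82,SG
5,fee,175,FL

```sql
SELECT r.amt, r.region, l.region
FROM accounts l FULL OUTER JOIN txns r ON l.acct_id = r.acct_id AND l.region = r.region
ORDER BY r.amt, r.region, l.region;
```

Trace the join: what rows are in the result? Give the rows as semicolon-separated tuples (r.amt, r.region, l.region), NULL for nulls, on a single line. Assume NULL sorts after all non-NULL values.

(48, JV, NULL); (82, SG, NULL); (95, JV, NULL); (175, FL, FL); (460, FL, NULL); (468, SG, NULL); (476, FL, NULL); (NULL, NULL, JV); (NULL, NULL, JV); (NULL, NULL, SG); (NULL, NULL, SG)

FULL OUTER JOIN keeps every row from both sides; unmatched rows get NULL for the other side's columns.
Matching on l.acct_id = r.acct_id AND l.region = r.region.
Matched pairs: 1; unmatched l rows kept: 4; unmatched r rows kept: 6.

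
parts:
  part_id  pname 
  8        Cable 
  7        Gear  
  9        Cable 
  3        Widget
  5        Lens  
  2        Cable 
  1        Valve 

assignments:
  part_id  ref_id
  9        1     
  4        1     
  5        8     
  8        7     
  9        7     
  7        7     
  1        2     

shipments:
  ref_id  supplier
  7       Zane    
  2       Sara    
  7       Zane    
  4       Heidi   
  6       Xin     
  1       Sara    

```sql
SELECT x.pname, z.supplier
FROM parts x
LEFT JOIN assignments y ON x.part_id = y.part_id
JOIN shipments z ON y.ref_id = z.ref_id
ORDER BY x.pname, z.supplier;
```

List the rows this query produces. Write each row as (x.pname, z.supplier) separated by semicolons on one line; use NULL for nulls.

Step 1 — x LEFT JOIN y on part_id → 8 row(s).
Then INNER JOIN `shipments z` on ref_id: keep only rows whose y.ref_id appears in z.

(Cable, Sara); (Cable, Zane); (Cable, Zane); (Cable, Zane); (Cable, Zane); (Gear, Zane); (Gear, Zane); (Valve, Sara)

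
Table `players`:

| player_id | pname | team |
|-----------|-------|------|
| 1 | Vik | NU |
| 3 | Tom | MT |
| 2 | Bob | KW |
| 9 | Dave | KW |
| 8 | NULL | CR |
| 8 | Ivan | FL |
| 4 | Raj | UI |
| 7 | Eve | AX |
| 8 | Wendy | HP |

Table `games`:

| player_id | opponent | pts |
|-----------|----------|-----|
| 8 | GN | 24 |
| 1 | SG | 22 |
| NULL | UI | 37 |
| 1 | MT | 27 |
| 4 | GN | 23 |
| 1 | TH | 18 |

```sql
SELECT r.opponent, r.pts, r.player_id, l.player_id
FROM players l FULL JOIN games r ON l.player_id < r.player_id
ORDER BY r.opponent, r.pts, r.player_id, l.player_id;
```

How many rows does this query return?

16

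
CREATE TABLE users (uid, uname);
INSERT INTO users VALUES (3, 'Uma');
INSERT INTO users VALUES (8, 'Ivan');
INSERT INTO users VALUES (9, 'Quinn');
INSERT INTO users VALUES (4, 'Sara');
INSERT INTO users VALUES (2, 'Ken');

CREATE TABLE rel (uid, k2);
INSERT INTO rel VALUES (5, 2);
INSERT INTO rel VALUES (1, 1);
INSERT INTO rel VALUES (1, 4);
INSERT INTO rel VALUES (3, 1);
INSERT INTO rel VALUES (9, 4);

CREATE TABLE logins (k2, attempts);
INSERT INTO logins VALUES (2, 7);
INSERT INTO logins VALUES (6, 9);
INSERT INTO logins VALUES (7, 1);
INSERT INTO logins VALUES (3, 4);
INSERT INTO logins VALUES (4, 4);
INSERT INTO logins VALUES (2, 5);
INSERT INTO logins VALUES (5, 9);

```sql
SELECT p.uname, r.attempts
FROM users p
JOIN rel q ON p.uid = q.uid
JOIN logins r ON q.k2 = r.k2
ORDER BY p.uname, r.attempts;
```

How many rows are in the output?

1

Evaluate left to right. First `users p INNER JOIN rel q` on uid: 2 row(s).
Then INNER JOIN `logins r` on k2: keep only rows whose q.k2 appears in r.
Result: 1 row(s).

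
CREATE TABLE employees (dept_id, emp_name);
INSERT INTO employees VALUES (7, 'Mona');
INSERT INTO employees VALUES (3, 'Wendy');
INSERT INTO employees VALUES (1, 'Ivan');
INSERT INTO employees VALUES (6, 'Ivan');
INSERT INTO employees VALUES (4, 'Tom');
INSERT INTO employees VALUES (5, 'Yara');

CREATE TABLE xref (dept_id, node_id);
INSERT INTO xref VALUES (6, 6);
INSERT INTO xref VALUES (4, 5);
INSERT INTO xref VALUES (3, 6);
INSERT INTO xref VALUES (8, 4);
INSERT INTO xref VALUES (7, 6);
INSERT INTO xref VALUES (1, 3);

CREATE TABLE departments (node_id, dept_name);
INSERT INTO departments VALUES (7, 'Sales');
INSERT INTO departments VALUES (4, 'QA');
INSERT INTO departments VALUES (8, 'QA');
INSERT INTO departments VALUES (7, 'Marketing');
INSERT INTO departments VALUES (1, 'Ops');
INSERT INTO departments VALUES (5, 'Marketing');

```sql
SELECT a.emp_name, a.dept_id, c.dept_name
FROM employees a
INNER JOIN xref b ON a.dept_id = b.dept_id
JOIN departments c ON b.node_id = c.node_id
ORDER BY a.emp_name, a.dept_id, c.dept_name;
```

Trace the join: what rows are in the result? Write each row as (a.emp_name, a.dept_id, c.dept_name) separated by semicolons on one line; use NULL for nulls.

(Tom, 4, Marketing)

Joins associate left-to-right: employees INNER JOIN xref on dept_id gives 5 intermediate row(s).
Then INNER JOIN `departments c` on node_id: keep only rows whose b.node_id appears in c.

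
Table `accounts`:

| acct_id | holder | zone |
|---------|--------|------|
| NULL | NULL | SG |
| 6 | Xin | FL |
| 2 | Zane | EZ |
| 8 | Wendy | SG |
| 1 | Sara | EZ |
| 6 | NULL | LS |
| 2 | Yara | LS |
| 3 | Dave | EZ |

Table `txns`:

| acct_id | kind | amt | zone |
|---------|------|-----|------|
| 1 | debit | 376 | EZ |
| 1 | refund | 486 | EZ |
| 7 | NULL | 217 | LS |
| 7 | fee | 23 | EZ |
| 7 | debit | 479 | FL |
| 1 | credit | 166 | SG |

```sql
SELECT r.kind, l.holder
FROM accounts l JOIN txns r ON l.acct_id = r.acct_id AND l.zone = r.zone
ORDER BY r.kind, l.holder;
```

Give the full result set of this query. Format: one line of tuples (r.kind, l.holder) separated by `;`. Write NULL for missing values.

(debit, Sara); (refund, Sara)

INNER JOIN keeps only pairs where the ON condition holds.
Matching on l.acct_id = r.acct_id AND l.zone = r.zone. A NULL in a compared column never satisfies the condition.
- l row (acct_id=NULL, zone=SG): no match → dropped.
- l row (acct_id=6, zone=FL): no match → dropped.
- l row (acct_id=2, zone=EZ): no match → dropped.
- l row (acct_id=8, zone=SG): no match → dropped.
- l row (acct_id=1, zone=EZ): matches 2 r row(s) → 2 output row(s).
- l row (acct_id=6, zone=LS): no match → dropped.
- l row (acct_id=2, zone=LS): no match → dropped.
- l row (acct_id=3, zone=EZ): no match → dropped.
After projecting and ordering:
r.kind | l.holder
debit | Sara
refund | Sara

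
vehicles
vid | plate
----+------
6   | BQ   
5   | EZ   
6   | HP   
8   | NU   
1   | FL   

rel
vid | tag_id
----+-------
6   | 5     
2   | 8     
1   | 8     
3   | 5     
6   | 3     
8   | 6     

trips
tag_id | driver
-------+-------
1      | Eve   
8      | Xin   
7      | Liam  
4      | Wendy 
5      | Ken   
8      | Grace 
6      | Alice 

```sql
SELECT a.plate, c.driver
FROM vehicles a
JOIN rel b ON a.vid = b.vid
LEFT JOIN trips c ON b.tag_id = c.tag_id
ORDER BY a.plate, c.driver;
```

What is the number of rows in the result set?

7

Evaluate left to right. First `vehicles a INNER JOIN rel b` on vid: 6 row(s).
Then LEFT JOIN `trips c` on tag_id: each of those 6 rows is kept; rows whose b.tag_id has no match in c get NULL for c's columns.
Result: 7 row(s).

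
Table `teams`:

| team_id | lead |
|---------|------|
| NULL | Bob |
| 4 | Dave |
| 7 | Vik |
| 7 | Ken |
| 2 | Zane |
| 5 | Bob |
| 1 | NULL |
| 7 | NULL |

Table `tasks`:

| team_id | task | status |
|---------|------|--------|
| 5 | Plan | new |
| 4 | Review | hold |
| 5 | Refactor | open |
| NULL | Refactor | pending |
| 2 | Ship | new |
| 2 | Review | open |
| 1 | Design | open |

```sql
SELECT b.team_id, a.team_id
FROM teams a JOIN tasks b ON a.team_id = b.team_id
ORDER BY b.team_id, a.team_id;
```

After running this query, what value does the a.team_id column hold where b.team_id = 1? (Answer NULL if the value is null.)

1

INNER JOIN keeps only pairs where the ON condition holds.
Matching on a.team_id = b.team_id. A NULL in a compared column never satisfies the condition.
- a[0] team_id=NULL → no match; dropped.
- a[1] team_id=4 → 1 match(es) in b → 1 row(s).
- a[2] team_id=7 → no match; dropped.
- a[3] team_id=7 → no match; dropped.
- a[4] team_id=2 → 2 match(es) in b → 2 row(s).
- a[5] team_id=5 → 2 match(es) in b → 2 row(s).
- a[6] team_id=1 → 1 match(es) in b → 1 row(s).
- a[7] team_id=7 → no match; dropped.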